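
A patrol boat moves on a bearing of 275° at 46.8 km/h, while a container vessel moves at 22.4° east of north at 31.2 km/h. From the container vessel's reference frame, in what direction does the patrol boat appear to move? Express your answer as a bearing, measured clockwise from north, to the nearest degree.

Taking east as x and north as y: patrol boat velocity = (-46.622, 4.079) km/h; container vessel velocity = (11.889, 28.846) km/h.
Velocity of patrol boat relative to container vessel = (-46.622, 4.079) − (11.889, 28.846) = (-58.511, -24.767) km/h.
Bearing = atan2(-58.51, -24.77) = 247.06° clockwise from north.

247°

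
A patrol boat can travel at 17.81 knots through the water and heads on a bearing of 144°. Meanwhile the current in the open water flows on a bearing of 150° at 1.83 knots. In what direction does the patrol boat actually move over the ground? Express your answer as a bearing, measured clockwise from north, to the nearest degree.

145°

Taking east as x and north as y: velocity relative to the water = (10.468, -14.409) knots; the water relative to ground = (0.915, -1.585) knots.
Velocity relative to ground = (10.468, -14.409) + (0.915, -1.585) = (11.383, -15.993) knots.
Bearing = atan2(11.38, -15.99) = 144.56° clockwise from north.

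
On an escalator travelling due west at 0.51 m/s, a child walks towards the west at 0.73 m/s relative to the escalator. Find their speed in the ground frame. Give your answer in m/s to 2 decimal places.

1.24 m/s

Taking east as x and north as y: escalator velocity = (-0.510, 0.000) m/s; child velocity relative to escalator = (-0.730, 0.000) m/s.
Velocity relative to ground = (-0.510, 0.000) + (-0.730, 0.000) = (-1.240, 0.000) m/s.
Speed = |(-1.240, 0.000)| = 1.240 m/s.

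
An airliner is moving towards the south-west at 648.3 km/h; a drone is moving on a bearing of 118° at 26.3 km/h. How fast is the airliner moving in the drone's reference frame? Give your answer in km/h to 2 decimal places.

Taking east as x and north as y: airliner velocity = (-458.417, -458.417) km/h; drone velocity = (23.222, -12.347) km/h.
Velocity of airliner relative to drone = (-458.417, -458.417) − (23.222, -12.347) = (-481.639, -446.070) km/h.
Magnitude = |(-481.639, -446.070)| = 656.471 km/h.

656.47 km/h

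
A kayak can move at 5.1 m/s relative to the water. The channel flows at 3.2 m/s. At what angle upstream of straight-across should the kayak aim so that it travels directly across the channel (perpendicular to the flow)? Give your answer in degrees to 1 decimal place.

To cancel the current, the upstream component of the kayak's velocity must equal the flow: 5.1 sin θ = 3.2.
sin θ = 3.2 / 5.1 = 0.6275.
θ = arcsin(0.6275) = 38.862°.

38.9°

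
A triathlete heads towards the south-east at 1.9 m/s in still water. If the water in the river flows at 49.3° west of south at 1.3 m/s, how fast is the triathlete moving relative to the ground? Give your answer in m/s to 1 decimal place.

Taking east as x and north as y: velocity relative to the water = (1.344, -1.344) m/s; the water relative to ground = (-0.986, -0.848) m/s.
Velocity relative to ground = (1.344, -1.344) + (-0.986, -0.848) = (0.358, -2.191) m/s.
Speed = |(0.358, -2.191)| = 2.220 m/s.

2.2 m/s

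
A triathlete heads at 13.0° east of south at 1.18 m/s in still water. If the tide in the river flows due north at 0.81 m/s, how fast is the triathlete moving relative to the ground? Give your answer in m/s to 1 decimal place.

Taking east as x and north as y: velocity relative to the water = (0.265, -1.150) m/s; the water relative to ground = (0.000, 0.810) m/s.
Velocity relative to ground = (0.265, -1.150) + (0.000, 0.810) = (0.265, -0.340) m/s.
Speed = |(0.265, -0.340)| = 0.431 m/s.

0.4 m/s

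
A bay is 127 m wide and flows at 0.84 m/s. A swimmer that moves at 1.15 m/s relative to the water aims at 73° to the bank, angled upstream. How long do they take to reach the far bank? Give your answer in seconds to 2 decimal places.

115.48 s

The component of the swimmer's velocity perpendicular to the bank is 1.15 × sin 73° = 1.100 m/s.
The current is parallel to the bank, so it does not affect the crossing time.
Time = 127 / 1.100 = 115.481 s.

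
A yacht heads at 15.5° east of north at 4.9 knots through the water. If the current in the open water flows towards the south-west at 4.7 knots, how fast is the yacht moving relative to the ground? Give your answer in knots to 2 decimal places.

2.45 knots

Taking east as x and north as y: velocity relative to the water = (1.309, 4.722) knots; the water relative to ground = (-3.323, -3.323) knots.
Velocity relative to ground = (1.309, 4.722) + (-3.323, -3.323) = (-2.014, 1.398) knots.
Speed = |(-2.014, 1.398)| = 2.452 knots.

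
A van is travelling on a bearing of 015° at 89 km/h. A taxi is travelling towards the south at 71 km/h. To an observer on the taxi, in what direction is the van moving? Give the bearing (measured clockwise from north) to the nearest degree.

Taking east as x and north as y: van velocity = (23.035, 85.967) km/h; taxi velocity = (0.000, -71.000) km/h.
Velocity of van relative to taxi = (23.035, 85.967) − (0.000, -71.000) = (23.035, 156.967) km/h.
Bearing = atan2(23.03, 156.97) = 8.35° clockwise from north.

008°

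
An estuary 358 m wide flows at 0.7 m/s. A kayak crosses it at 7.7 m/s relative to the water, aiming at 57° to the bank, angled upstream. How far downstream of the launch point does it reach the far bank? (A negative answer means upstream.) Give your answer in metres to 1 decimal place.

-193.7 m

Perpendicular speed = 6.458 m/s; crossing time = 358 / 6.458 = 55.437 s.
Net downstream speed = -3.494 m/s.
Drift = -3.494 × 55.437 = -193.682 m (upstream).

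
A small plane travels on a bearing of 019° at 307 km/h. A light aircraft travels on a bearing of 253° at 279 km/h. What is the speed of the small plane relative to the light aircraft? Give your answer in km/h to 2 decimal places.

522.28 km/h

Taking east as x and north as y: small plane velocity = (99.949, 290.274) km/h; light aircraft velocity = (-266.809, -81.572) km/h.
Velocity of small plane relative to light aircraft = (99.949, 290.274) − (-266.809, -81.572) = (366.758, 371.846) km/h.
Magnitude = |(366.758, 371.846)| = 522.285 km/h.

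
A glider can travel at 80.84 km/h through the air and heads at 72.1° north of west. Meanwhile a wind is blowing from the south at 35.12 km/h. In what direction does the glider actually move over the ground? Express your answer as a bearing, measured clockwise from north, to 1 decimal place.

Taking east as x and north as y: velocity relative to the air = (-24.847, 76.927) km/h; the air relative to ground = (0.000, 35.120) km/h.
Velocity relative to ground = (-24.847, 76.927) + (0.000, 35.120) = (-24.847, 112.047) km/h.
Bearing = atan2(-24.85, 112.05) = 347.50° clockwise from north.

347.5°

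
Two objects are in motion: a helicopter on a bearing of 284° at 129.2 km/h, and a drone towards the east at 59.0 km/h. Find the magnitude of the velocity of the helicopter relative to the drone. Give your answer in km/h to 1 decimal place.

187.0 km/h

Taking east as x and north as y: helicopter velocity = (-125.362, 31.256) km/h; drone velocity = (59.000, 0.000) km/h.
Velocity of helicopter relative to drone = (-125.362, 31.256) − (59.000, 0.000) = (-184.362, 31.256) km/h.
Magnitude = |(-184.362, 31.256)| = 186.993 km/h.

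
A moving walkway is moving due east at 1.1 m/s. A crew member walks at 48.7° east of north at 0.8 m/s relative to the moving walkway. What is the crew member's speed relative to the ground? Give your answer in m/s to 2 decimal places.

Taking east as x and north as y: moving walkway velocity = (1.100, 0.000) m/s; crew member velocity relative to moving walkway = (0.601, 0.528) m/s.
Velocity relative to ground = (1.100, 0.000) + (0.601, 0.528) = (1.701, 0.528) m/s.
Speed = |(1.701, 0.528)| = 1.781 m/s.

1.78 m/s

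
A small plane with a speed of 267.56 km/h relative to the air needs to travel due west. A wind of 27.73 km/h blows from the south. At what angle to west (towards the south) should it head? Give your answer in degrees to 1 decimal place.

The wind pushes perpendicular to the desired track; the heading must have a component into the wind equal to 27.73 km/h: 267.56 sin θ = 27.73.
sin θ = 0.1036, so θ = 5.949°.

5.9°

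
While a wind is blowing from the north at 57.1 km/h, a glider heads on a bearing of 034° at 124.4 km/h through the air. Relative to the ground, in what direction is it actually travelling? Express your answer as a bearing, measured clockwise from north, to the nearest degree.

Taking east as x and north as y: velocity relative to the air = (69.564, 103.132) km/h; the air relative to ground = (0.000, -57.100) km/h.
Velocity relative to ground = (69.564, 103.132) + (0.000, -57.100) = (69.564, 46.032) km/h.
Bearing = atan2(69.56, 46.03) = 56.51° clockwise from north.

057°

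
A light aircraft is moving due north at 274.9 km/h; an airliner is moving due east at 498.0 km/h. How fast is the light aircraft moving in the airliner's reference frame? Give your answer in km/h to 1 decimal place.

568.8 km/h

Taking east as x and north as y: light aircraft velocity = (0.000, 274.900) km/h; airliner velocity = (498.000, 0.000) km/h.
Velocity of light aircraft relative to airliner = (0.000, 274.900) − (498.000, 0.000) = (-498.000, 274.900) km/h.
Magnitude = |(-498.000, 274.900)| = 568.836 km/h.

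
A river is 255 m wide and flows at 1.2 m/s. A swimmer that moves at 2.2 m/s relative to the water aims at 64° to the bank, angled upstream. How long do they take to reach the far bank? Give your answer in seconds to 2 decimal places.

The component of the swimmer's velocity perpendicular to the bank is 2.2 × sin 64° = 1.977 m/s.
Only the cross-stream component determines the crossing time; the current contributes nothing perpendicular to the bank.
Time = 255 / 1.977 = 128.961 s.

128.96 s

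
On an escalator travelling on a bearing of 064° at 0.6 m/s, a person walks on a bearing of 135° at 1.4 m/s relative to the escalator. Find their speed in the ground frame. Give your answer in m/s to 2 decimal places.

Taking east as x and north as y: escalator velocity = (0.539, 0.263) m/s; person velocity relative to escalator = (0.990, -0.990) m/s.
Velocity relative to ground = (0.539, 0.263) + (0.990, -0.990) = (1.529, -0.727) m/s.
Speed = |(1.529, -0.727)| = 1.693 m/s.

1.69 m/s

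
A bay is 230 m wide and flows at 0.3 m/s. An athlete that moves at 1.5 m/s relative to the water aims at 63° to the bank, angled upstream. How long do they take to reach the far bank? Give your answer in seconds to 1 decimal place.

172.1 s

The component of the athlete's velocity perpendicular to the bank is 1.5 × sin 63° = 1.337 m/s.
The flow acts along the bank and has no component across it.
Time = 230 / 1.337 = 172.090 s.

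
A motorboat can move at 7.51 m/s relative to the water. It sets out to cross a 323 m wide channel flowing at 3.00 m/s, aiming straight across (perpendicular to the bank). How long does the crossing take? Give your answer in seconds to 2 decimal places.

43.01 s

The component of the motorboat's velocity perpendicular to the bank is 7.51 m/s.
The flow acts along the bank and has no component across it.
Time = 323 / 7.510 = 43.009 s.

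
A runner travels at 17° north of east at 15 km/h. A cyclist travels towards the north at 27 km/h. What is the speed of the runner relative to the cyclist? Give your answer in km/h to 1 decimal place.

Taking east as x and north as y: runner velocity = (14.345, 4.386) km/h; cyclist velocity = (0.000, 27.000) km/h.
Velocity of runner relative to cyclist = (14.345, 4.386) − (0.000, 27.000) = (14.345, -22.614) km/h.
Magnitude = |(14.345, -22.614)| = 26.780 km/h.

26.8 km/h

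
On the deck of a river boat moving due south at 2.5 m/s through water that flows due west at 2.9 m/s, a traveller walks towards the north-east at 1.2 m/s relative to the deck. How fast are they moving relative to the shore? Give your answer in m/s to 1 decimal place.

In east/north components (m/s): traveller relative to river boat = (0.849, 0.849); river boat relative to water = (0.000, -2.500); water relative to ground = (-2.900, 0.000).
Sum = (-2.051, -1.651) m/s.
Speed = |(-2.051, -1.651)| = 2.634 m/s.

2.6 m/s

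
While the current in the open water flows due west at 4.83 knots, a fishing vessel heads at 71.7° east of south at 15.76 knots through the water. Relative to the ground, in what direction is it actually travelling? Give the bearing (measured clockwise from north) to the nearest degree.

116°

Taking east as x and north as y: velocity relative to the water = (14.963, -4.949) knots; the water relative to ground = (-4.830, 0.000) knots.
Velocity relative to ground = (14.963, -4.949) + (-4.830, 0.000) = (10.133, -4.949) knots.
Bearing = atan2(10.13, -4.95) = 116.03° clockwise from north.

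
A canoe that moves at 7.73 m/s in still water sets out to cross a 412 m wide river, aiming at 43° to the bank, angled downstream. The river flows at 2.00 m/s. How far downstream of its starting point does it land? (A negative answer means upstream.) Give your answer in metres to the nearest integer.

598 m

Perpendicular speed = 5.272 m/s; crossing time = 412 / 5.272 = 78.151 s.
Net downstream speed = 7.653 m/s.
Drift = 7.653 × 78.151 = 598.118 m (downstream).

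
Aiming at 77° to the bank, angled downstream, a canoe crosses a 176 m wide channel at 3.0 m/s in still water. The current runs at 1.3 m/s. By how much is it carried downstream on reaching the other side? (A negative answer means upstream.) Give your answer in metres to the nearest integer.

119 m

Perpendicular speed = 2.923 m/s; crossing time = 176 / 2.923 = 60.210 s.
Net downstream speed = 1.975 m/s.
Drift = 1.975 × 60.210 = 118.906 m (downstream).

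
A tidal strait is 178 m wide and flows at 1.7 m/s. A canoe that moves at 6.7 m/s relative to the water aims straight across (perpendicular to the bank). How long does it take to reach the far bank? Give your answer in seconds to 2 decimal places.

The component of the canoe's velocity perpendicular to the bank is 6.7 m/s.
The current is parallel to the bank, so it does not affect the crossing time.
Time = 178 / 6.700 = 26.567 s.

26.57 s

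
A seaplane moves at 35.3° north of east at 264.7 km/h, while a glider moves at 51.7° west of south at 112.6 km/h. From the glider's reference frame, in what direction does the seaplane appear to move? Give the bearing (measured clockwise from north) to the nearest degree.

Taking east as x and north as y: seaplane velocity = (216.032, 152.959) km/h; glider velocity = (-88.366, -69.787) km/h.
Velocity of seaplane relative to glider = (216.032, 152.959) − (-88.366, -69.787) = (304.397, 222.746) km/h.
Bearing = atan2(304.40, 222.75) = 53.80° clockwise from north.

054°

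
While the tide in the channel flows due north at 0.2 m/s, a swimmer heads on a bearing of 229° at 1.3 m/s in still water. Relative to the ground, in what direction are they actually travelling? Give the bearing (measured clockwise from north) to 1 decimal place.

236.4°

Taking east as x and north as y: velocity relative to the water = (-0.981, -0.853) m/s; the water relative to ground = (0.000, 0.200) m/s.
Velocity relative to ground = (-0.981, -0.853) + (0.000, 0.200) = (-0.981, -0.653) m/s.
Bearing = atan2(-0.98, -0.65) = 236.36° clockwise from north.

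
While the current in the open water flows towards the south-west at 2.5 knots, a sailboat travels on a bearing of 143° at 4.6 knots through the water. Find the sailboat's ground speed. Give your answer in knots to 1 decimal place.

5.5 knots

Taking east as x and north as y: velocity relative to the water = (2.768, -3.674) knots; the water relative to ground = (-1.768, -1.768) knots.
Velocity relative to ground = (2.768, -3.674) + (-1.768, -1.768) = (1.001, -5.441) knots.
Speed = |(1.001, -5.441)| = 5.533 knots.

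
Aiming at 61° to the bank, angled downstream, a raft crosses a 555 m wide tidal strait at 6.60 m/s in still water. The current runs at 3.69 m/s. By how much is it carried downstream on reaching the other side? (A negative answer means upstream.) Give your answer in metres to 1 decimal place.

662.4 m

Perpendicular speed = 5.772 m/s; crossing time = 555 / 5.772 = 96.146 s.
Net downstream speed = 6.890 m/s.
Drift = 6.890 × 96.146 = 662.419 m (downstream).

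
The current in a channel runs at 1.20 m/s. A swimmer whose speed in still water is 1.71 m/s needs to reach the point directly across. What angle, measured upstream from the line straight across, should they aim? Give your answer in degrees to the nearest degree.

To cancel the current, the upstream component of the swimmer's velocity must equal the flow: 1.71 sin θ = 1.20.
sin θ = 1.20 / 1.71 = 0.7018.
θ = arcsin(0.7018) = 44.568°.

45°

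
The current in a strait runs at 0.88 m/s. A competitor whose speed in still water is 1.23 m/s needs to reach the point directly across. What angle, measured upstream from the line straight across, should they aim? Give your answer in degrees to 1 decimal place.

45.7°

To cancel the current, the upstream component of the competitor's velocity must equal the flow: 1.23 sin θ = 0.88.
sin θ = 0.88 / 1.23 = 0.7154.
θ = arcsin(0.7154) = 45.680°.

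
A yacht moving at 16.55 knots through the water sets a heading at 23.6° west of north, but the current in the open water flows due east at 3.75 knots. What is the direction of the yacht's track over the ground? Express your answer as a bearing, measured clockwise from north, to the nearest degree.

349°

Taking east as x and north as y: velocity relative to the water = (-6.626, 15.166) knots; the water relative to ground = (3.750, 0.000) knots.
Velocity relative to ground = (-6.626, 15.166) + (3.750, 0.000) = (-2.876, 15.166) knots.
Bearing = atan2(-2.88, 15.17) = 349.26° clockwise from north.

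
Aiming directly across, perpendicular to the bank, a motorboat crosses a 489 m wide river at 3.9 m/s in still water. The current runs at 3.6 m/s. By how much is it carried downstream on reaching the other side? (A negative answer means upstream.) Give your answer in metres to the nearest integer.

451 m

Perpendicular speed = 3.900 m/s; crossing time = 489 / 3.900 = 125.385 s.
Net downstream speed = 3.600 m/s.
Drift = 3.600 × 125.385 = 451.385 m (downstream).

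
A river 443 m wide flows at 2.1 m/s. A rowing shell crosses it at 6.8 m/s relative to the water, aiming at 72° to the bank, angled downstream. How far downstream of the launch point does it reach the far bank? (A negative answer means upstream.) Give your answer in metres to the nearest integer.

288 m

Perpendicular speed = 6.467 m/s; crossing time = 443 / 6.467 = 68.500 s.
Net downstream speed = 4.201 m/s.
Drift = 4.201 × 68.500 = 287.789 m (downstream).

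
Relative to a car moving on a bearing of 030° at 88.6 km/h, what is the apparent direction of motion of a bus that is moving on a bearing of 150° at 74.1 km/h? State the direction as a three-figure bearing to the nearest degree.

183°

Taking east as x and north as y: bus velocity = (37.050, -64.172) km/h; car velocity = (44.300, 76.730) km/h.
Velocity of bus relative to car = (37.050, -64.172) − (44.300, 76.730) = (-7.250, -140.902) km/h.
Bearing = atan2(-7.25, -140.90) = 182.95° clockwise from north.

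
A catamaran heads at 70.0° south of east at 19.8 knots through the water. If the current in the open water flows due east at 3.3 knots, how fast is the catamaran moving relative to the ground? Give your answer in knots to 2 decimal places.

21.16 knots

Taking east as x and north as y: velocity relative to the water = (6.772, -18.606) knots; the water relative to ground = (3.300, 0.000) knots.
Velocity relative to ground = (6.772, -18.606) + (3.300, 0.000) = (10.072, -18.606) knots.
Speed = |(10.072, -18.606)| = 21.157 knots.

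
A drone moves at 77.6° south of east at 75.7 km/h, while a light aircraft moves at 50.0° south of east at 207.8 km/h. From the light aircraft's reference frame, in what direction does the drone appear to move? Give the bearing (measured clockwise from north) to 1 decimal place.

306.0°

Taking east as x and north as y: drone velocity = (16.255, -73.934) km/h; light aircraft velocity = (133.571, -159.184) km/h.
Velocity of drone relative to light aircraft = (16.255, -73.934) − (133.571, -159.184) = (-117.316, 85.250) km/h.
Bearing = atan2(-117.32, 85.25) = 306.00° clockwise from north.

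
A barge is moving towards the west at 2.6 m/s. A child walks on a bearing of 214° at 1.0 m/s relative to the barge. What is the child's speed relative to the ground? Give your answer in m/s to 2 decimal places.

Taking east as x and north as y: barge velocity = (-2.600, 0.000) m/s; child velocity relative to barge = (-0.559, -0.829) m/s.
Velocity relative to ground = (-2.600, 0.000) + (-0.559, -0.829) = (-3.159, -0.829) m/s.
Speed = |(-3.159, -0.829)| = 3.266 m/s.

3.27 m/s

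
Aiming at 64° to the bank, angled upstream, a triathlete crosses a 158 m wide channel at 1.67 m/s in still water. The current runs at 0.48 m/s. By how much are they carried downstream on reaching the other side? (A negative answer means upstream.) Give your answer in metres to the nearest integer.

-27 m

Perpendicular speed = 1.501 m/s; crossing time = 158 / 1.501 = 105.264 s.
Net downstream speed = -0.252 m/s.
Drift = -0.252 × 105.264 = -26.535 m (upstream).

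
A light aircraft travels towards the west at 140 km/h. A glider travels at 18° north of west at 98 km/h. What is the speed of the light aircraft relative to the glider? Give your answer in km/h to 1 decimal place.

Taking east as x and north as y: light aircraft velocity = (-140.000, 0.000) km/h; glider velocity = (-93.204, 30.284) km/h.
Velocity of light aircraft relative to glider = (-140.000, 0.000) − (-93.204, 30.284) = (-46.796, -30.284) km/h.
Magnitude = |(-46.796, -30.284)| = 55.741 km/h.

55.7 km/h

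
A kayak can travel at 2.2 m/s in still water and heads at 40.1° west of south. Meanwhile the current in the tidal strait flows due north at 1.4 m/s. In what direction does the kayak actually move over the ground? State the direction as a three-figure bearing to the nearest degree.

259°

Taking east as x and north as y: velocity relative to the water = (-1.417, -1.683) m/s; the water relative to ground = (0.000, 1.400) m/s.
Velocity relative to ground = (-1.417, -1.683) + (0.000, 1.400) = (-1.417, -0.283) m/s.
Bearing = atan2(-1.42, -0.28) = 258.71° clockwise from north.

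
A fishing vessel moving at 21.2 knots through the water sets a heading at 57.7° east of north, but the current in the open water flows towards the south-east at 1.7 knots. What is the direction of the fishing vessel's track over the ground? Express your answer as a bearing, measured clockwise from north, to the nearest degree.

062°

Taking east as x and north as y: velocity relative to the water = (17.920, 11.328) knots; the water relative to ground = (1.202, -1.202) knots.
Velocity relative to ground = (17.920, 11.328) + (1.202, -1.202) = (19.122, 10.126) knots.
Bearing = atan2(19.12, 10.13) = 62.10° clockwise from north.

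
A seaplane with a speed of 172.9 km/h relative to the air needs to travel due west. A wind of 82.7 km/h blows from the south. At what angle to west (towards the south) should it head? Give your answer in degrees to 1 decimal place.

The wind pushes perpendicular to the desired track; the heading must have a component into the wind equal to 82.7 km/h: 172.9 sin θ = 82.7.
sin θ = 0.4783, so θ = 28.575°.

28.6°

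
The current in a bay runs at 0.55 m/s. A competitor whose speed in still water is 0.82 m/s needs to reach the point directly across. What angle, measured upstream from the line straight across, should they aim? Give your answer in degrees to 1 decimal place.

To cancel the current, the upstream component of the competitor's velocity must equal the flow: 0.82 sin θ = 0.55.
sin θ = 0.55 / 0.82 = 0.6707.
θ = arcsin(0.6707) = 42.124°.

42.1°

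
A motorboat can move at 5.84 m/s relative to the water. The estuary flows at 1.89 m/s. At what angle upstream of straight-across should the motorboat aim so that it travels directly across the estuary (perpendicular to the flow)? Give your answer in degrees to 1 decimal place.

18.9°

To cancel the current, the upstream component of the motorboat's velocity must equal the flow: 5.84 sin θ = 1.89.
sin θ = 1.89 / 5.84 = 0.3236.
θ = arcsin(0.3236) = 18.883°.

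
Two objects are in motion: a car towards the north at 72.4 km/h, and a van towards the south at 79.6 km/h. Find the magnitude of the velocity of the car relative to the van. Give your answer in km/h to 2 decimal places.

152.00 km/h

Taking east as x and north as y: car velocity = (0.000, 72.400) km/h; van velocity = (0.000, -79.600) km/h.
Velocity of car relative to van = (0.000, 72.400) − (0.000, -79.600) = (0.000, 152.000) km/h.
Magnitude = |(0.000, 152.000)| = 152.000 km/h.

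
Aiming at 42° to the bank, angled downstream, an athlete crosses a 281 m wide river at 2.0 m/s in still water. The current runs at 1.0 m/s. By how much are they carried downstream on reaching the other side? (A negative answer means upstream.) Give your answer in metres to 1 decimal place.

Perpendicular speed = 1.338 m/s; crossing time = 281 / 1.338 = 209.974 s.
Net downstream speed = 2.486 m/s.
Drift = 2.486 × 209.974 = 522.056 m (downstream).

522.1 m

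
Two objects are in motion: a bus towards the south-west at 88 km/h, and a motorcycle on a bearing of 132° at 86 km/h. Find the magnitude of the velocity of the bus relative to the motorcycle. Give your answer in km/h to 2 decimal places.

126.22 km/h

Taking east as x and north as y: bus velocity = (-62.225, -62.225) km/h; motorcycle velocity = (63.910, -57.545) km/h.
Velocity of bus relative to motorcycle = (-62.225, -62.225) − (63.910, -57.545) = (-126.136, -4.680) km/h.
Magnitude = |(-126.136, -4.680)| = 126.223 km/h.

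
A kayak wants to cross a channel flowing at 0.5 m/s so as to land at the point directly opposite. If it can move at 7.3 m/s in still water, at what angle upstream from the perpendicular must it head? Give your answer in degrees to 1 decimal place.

To cancel the current, the upstream component of the kayak's velocity must equal the flow: 7.3 sin θ = 0.5.
sin θ = 0.5 / 7.3 = 0.0685.
θ = arcsin(0.0685) = 3.927°.

3.9°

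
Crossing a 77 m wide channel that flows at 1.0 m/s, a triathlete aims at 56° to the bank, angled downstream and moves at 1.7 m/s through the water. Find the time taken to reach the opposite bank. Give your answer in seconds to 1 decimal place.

The component of the triathlete's velocity perpendicular to the bank is 1.7 × sin 56° = 1.409 m/s.
The flow acts along the bank and has no component across it.
Time = 77 / 1.409 = 54.635 s.

54.6 s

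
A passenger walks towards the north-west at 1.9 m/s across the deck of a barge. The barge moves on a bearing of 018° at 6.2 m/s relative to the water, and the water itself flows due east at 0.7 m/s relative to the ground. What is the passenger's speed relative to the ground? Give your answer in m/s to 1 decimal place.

In east/north components (m/s): passenger relative to barge = (-1.344, 1.344); barge relative to water = (1.916, 5.897); water relative to ground = (0.700, 0.000).
Sum = (1.272, 7.240) m/s.
Speed = |(1.272, 7.240)| = 7.351 m/s.

7.4 m/s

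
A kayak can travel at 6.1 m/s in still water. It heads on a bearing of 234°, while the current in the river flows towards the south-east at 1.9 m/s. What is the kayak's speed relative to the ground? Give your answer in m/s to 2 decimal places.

6.10 m/s

Taking east as x and north as y: velocity relative to the water = (-4.935, -3.585) m/s; the water relative to ground = (1.344, -1.344) m/s.
Velocity relative to ground = (-4.935, -3.585) + (1.344, -1.344) = (-3.592, -4.929) m/s.
Speed = |(-3.592, -4.929)| = 6.099 m/s.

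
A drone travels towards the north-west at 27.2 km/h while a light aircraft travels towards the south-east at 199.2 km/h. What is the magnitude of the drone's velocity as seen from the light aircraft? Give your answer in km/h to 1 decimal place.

Taking east as x and north as y: drone velocity = (-19.233, 19.233) km/h; light aircraft velocity = (140.856, -140.856) km/h.
Velocity of drone relative to light aircraft = (-19.233, 19.233) − (140.856, -140.856) = (-160.089, 160.089) km/h.
Magnitude = |(-160.089, 160.089)| = 226.400 km/h.

226.4 km/h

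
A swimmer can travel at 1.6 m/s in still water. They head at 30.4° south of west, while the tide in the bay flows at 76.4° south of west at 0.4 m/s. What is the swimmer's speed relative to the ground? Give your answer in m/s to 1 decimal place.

1.9 m/s

Taking east as x and north as y: velocity relative to the water = (-1.380, -0.810) m/s; the water relative to ground = (-0.094, -0.389) m/s.
Velocity relative to ground = (-1.380, -0.810) + (-0.094, -0.389) = (-1.474, -1.198) m/s.
Speed = |(-1.474, -1.198)| = 1.900 m/s.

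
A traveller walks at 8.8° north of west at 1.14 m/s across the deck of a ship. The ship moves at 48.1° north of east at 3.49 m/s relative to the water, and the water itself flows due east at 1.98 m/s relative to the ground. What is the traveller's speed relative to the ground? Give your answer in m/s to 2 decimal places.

In east/north components (m/s): traveller relative to ship = (-1.127, 0.174); ship relative to water = (2.331, 2.598); water relative to ground = (1.980, 0.000).
Sum = (3.184, 2.772) m/s.
Speed = |(3.184, 2.772)| = 4.222 m/s.

4.22 m/s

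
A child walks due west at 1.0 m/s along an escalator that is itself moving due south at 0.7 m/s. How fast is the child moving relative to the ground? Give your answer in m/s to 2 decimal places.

1.22 m/s

Taking east as x and north as y: escalator velocity = (0.000, -0.700) m/s; child velocity relative to escalator = (-1.000, 0.000) m/s.
Velocity relative to ground = (0.000, -0.700) + (-1.000, 0.000) = (-1.000, -0.700) m/s.
Speed = |(-1.000, -0.700)| = 1.221 m/s.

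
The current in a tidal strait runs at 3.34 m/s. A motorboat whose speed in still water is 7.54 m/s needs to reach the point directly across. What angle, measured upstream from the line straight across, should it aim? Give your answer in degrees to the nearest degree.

26°

To cancel the current, the upstream component of the motorboat's velocity must equal the flow: 7.54 sin θ = 3.34.
sin θ = 3.34 / 7.54 = 0.4430.
θ = arcsin(0.4430) = 26.294°.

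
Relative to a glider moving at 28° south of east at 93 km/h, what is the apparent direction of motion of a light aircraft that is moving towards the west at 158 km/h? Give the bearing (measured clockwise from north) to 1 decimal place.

280.3°

Taking east as x and north as y: light aircraft velocity = (-158.000, 0.000) km/h; glider velocity = (82.114, -43.661) km/h.
Velocity of light aircraft relative to glider = (-158.000, 0.000) − (82.114, -43.661) = (-240.114, 43.661) km/h.
Bearing = atan2(-240.11, 43.66) = 280.31° clockwise from north.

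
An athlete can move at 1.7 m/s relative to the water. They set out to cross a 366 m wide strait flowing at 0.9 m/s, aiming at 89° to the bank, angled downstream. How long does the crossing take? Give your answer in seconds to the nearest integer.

The component of the athlete's velocity perpendicular to the bank is 1.7 × sin 89° = 1.700 m/s.
The flow acts along the bank and has no component across it.
Time = 366 / 1.700 = 215.327 s.

215 s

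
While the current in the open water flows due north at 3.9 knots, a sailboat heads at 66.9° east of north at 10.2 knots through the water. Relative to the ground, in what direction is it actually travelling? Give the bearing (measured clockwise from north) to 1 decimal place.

Taking east as x and north as y: velocity relative to the water = (9.382, 4.002) knots; the water relative to ground = (0.000, 3.900) knots.
Velocity relative to ground = (9.382, 4.002) + (0.000, 3.900) = (9.382, 7.902) knots.
Bearing = atan2(9.38, 7.90) = 49.90° clockwise from north.

049.9°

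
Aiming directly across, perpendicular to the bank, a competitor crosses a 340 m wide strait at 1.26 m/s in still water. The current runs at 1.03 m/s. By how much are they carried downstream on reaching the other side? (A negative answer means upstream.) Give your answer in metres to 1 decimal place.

Perpendicular speed = 1.260 m/s; crossing time = 340 / 1.260 = 269.841 s.
Net downstream speed = 1.030 m/s.
Drift = 1.030 × 269.841 = 277.937 m (downstream).

277.9 m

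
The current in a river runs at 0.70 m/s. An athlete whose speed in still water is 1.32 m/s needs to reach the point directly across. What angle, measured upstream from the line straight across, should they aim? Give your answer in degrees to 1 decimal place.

To cancel the current, the upstream component of the athlete's velocity must equal the flow: 1.32 sin θ = 0.70.
sin θ = 0.70 / 1.32 = 0.5303.
θ = arcsin(0.5303) = 32.026°.

32.0°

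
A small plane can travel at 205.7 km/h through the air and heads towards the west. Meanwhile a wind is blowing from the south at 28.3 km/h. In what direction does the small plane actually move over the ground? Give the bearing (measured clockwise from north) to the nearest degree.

278°

Taking east as x and north as y: velocity relative to the air = (-205.700, 0.000) km/h; the air relative to ground = (0.000, 28.300) km/h.
Velocity relative to ground = (-205.700, 0.000) + (0.000, 28.300) = (-205.700, 28.300) km/h.
Bearing = atan2(-205.70, 28.30) = 277.83° clockwise from north.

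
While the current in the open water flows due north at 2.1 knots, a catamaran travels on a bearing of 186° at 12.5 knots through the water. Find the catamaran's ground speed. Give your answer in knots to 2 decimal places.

10.41 knots

Taking east as x and north as y: velocity relative to the water = (-1.307, -12.432) knots; the water relative to ground = (0.000, 2.100) knots.
Velocity relative to ground = (-1.307, -12.432) + (0.000, 2.100) = (-1.307, -10.332) knots.
Speed = |(-1.307, -10.332)| = 10.414 knots.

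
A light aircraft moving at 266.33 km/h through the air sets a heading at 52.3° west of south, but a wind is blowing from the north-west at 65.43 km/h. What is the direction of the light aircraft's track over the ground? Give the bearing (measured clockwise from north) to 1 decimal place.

Taking east as x and north as y: velocity relative to the air = (-210.727, -162.868) km/h; the air relative to ground = (46.266, -46.266) km/h.
Velocity relative to ground = (-210.727, -162.868) + (46.266, -46.266) = (-164.461, -209.134) km/h.
Bearing = atan2(-164.46, -209.13) = 218.18° clockwise from north.

218.2°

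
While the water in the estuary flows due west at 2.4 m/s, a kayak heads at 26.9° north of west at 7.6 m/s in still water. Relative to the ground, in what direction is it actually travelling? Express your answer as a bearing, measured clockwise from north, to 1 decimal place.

Taking east as x and north as y: velocity relative to the water = (-6.778, 3.439) m/s; the water relative to ground = (-2.400, 0.000) m/s.
Velocity relative to ground = (-6.778, 3.439) + (-2.400, 0.000) = (-9.178, 3.439) m/s.
Bearing = atan2(-9.18, 3.44) = 290.54° clockwise from north.

290.5°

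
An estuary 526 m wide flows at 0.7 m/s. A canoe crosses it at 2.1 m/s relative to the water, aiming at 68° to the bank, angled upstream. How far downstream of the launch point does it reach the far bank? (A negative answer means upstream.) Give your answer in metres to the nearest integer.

Perpendicular speed = 1.947 m/s; crossing time = 526 / 1.947 = 270.147 s.
Net downstream speed = -0.087 m/s.
Drift = -0.087 × 270.147 = -23.415 m (upstream).

-23 m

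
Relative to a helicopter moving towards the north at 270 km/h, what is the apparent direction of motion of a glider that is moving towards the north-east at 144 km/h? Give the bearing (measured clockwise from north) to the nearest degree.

Taking east as x and north as y: glider velocity = (101.823, 101.823) km/h; helicopter velocity = (0.000, 270.000) km/h.
Velocity of glider relative to helicopter = (101.823, 101.823) − (0.000, 270.000) = (101.823, -168.177) km/h.
Bearing = atan2(101.82, -168.18) = 148.81° clockwise from north.

149°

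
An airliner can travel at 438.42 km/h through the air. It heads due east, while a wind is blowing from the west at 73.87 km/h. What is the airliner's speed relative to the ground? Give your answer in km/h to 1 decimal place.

512.3 km/h

Taking east as x and north as y: velocity relative to the air = (438.420, 0.000) km/h; the air relative to ground = (73.870, 0.000) km/h.
Velocity relative to ground = (438.420, 0.000) + (73.870, 0.000) = (512.290, 0.000) km/h.
Speed = |(512.290, 0.000)| = 512.290 km/h.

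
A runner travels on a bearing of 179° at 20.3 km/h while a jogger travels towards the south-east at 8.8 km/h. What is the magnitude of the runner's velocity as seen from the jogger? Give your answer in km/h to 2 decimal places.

15.25 km/h

Taking east as x and north as y: runner velocity = (0.354, -20.297) km/h; jogger velocity = (6.223, -6.223) km/h.
Velocity of runner relative to jogger = (0.354, -20.297) − (6.223, -6.223) = (-5.868, -14.074) km/h.
Magnitude = |(-5.868, -14.074)| = 15.249 km/h.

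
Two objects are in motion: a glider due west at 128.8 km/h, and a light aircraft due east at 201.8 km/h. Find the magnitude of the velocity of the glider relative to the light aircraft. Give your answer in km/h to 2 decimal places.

Taking east as x and north as y: glider velocity = (-128.800, 0.000) km/h; light aircraft velocity = (201.800, 0.000) km/h.
Velocity of glider relative to light aircraft = (-128.800, 0.000) − (201.800, 0.000) = (-330.600, 0.000) km/h.
Magnitude = |(-330.600, 0.000)| = 330.600 km/h.

330.60 km/h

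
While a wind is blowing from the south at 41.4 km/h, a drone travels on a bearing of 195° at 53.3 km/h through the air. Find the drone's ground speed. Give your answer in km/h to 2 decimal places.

17.09 km/h

Taking east as x and north as y: velocity relative to the air = (-13.795, -51.484) km/h; the air relative to ground = (0.000, 41.400) km/h.
Velocity relative to ground = (-13.795, -51.484) + (0.000, 41.400) = (-13.795, -10.084) km/h.
Speed = |(-13.795, -10.084)| = 17.088 km/h.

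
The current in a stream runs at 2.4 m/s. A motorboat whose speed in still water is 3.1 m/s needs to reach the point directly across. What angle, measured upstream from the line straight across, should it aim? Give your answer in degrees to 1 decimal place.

50.7°

To cancel the current, the upstream component of the motorboat's velocity must equal the flow: 3.1 sin θ = 2.4.
sin θ = 2.4 / 3.1 = 0.7742.
θ = arcsin(0.7742) = 50.732°.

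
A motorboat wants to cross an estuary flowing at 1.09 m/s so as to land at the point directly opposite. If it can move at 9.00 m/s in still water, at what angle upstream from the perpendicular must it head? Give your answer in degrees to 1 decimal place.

7.0°

To cancel the current, the upstream component of the motorboat's velocity must equal the flow: 9.00 sin θ = 1.09.
sin θ = 1.09 / 9.00 = 0.1211.
θ = arcsin(0.1211) = 6.956°.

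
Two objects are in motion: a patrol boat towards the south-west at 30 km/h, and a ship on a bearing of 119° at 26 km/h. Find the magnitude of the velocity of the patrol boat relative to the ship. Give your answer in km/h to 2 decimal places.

Taking east as x and north as y: patrol boat velocity = (-21.213, -21.213) km/h; ship velocity = (22.740, -12.605) km/h.
Velocity of patrol boat relative to ship = (-21.213, -21.213) − (22.740, -12.605) = (-43.953, -8.608) km/h.
Magnitude = |(-43.953, -8.608)| = 44.788 km/h.

44.79 km/h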